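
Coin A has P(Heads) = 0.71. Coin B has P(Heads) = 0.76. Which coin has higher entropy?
A

For binary distributions, entropy is maximized at p=0.5 and decreases as p moves toward 0 or 1.

H(A) = H(0.71) = 0.8687 bits
H(B) = H(0.76) = 0.7950 bits

Distribution A (p=0.71) is closer to uniform (p=0.5), so it has higher entropy.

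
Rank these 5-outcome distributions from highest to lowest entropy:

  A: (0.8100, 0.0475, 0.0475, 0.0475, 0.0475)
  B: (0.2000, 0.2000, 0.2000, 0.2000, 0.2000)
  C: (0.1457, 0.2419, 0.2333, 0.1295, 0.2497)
B > C > A

Key insight: Entropy is maximized by uniform distributions and minimized by concentrated distributions.

- Uniform distributions have maximum entropy log₂(5) = 2.3219 bits
- The more "peaked" or concentrated a distribution, the lower its entropy

Entropies:
  H(A) = 1.0815 bits
  H(B) = 2.3219 bits
  H(C) = 2.2717 bits

Ranking: B > C > A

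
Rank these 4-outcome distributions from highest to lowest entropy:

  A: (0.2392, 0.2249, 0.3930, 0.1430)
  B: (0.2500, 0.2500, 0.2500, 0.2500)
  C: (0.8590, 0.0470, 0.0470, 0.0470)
B > A > C

Key insight: Entropy is maximized by uniform distributions and minimized by concentrated distributions.

- Uniform distributions have maximum entropy log₂(4) = 2.0000 bits
- The more "peaked" or concentrated a distribution, the lower its entropy

Entropies:
  H(A) = 1.9085 bits
  H(B) = 2.0000 bits
  H(C) = 0.8103 bits

Ranking: B > A > C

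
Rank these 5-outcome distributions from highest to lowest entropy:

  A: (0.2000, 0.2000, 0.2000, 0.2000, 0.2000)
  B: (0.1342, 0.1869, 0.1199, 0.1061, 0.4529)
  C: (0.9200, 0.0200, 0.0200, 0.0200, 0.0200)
A > B > C

Key insight: Entropy is maximized by uniform distributions and minimized by concentrated distributions.

- Uniform distributions have maximum entropy log₂(5) = 2.3219 bits
- The more "peaked" or concentrated a distribution, the lower its entropy

Entropies:
  H(A) = 2.3219 bits
  H(B) = 2.0690 bits
  H(C) = 0.5622 bits

Ranking: A > B > C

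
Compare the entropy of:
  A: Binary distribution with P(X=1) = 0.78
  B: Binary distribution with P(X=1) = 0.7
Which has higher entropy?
B

For binary distributions, entropy is maximized at p=0.5 and decreases as p moves toward 0 or 1.

H(A) = H(0.78) = 0.7602 bits
H(B) = H(0.7) = 0.8813 bits

Distribution B (p=0.7) is closer to uniform (p=0.5), so it has higher entropy.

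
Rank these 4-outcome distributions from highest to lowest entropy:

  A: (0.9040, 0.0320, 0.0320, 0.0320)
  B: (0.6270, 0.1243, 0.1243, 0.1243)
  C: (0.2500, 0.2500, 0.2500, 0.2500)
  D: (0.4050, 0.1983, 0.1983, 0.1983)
C > D > B > A

Key insight: Entropy is maximized by uniform distributions and minimized by concentrated distributions.

Entropies:
  H(A) = 0.6083 bits
  H(B) = 1.5441 bits
  H(C) = 2.0000 bits
  H(D) = 1.9169 bits

Ranking: C > D > B > A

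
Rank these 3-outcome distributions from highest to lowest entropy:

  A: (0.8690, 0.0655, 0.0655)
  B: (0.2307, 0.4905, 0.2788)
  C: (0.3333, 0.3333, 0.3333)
C > B > A

Key insight: Entropy is maximized by uniform distributions and minimized by concentrated distributions.

- Uniform distributions have maximum entropy log₂(3) = 1.5850 bits
- The more "peaked" or concentrated a distribution, the lower its entropy

Entropies:
  H(A) = 0.6912 bits
  H(B) = 1.5059 bits
  H(C) = 1.5850 bits

Ranking: C > B > A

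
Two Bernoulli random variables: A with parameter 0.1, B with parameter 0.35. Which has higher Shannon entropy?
B

For binary distributions, entropy is maximized at p=0.5 and decreases as p moves toward 0 or 1.

H(A) = H(0.1) = 0.4690 bits
H(B) = H(0.35) = 0.9341 bits

Distribution B (p=0.35) is closer to uniform (p=0.5), so it has higher entropy.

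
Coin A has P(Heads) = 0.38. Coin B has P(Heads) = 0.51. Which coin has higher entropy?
B

For binary distributions, entropy is maximized at p=0.5 and decreases as p moves toward 0 or 1.

H(A) = H(0.38) = 0.9580 bits
H(B) = H(0.51) = 0.9997 bits

Distribution B (p=0.51) is closer to uniform (p=0.5), so it has higher entropy.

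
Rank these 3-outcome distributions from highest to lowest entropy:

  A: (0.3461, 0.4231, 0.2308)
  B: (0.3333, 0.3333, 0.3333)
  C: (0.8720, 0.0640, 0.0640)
B > A > C

Key insight: Entropy is maximized by uniform distributions and minimized by concentrated distributions.

- Uniform distributions have maximum entropy log₂(3) = 1.5850 bits
- The more "peaked" or concentrated a distribution, the lower its entropy

Entropies:
  H(A) = 1.5430 bits
  H(B) = 1.5850 bits
  H(C) = 0.6799 bits

Ranking: B > A > C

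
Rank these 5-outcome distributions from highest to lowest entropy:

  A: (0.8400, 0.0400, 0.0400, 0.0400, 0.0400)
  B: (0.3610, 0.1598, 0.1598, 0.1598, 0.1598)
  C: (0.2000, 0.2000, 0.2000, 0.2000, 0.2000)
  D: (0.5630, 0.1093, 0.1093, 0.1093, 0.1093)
C > B > D > A

Key insight: Entropy is maximized by uniform distributions and minimized by concentrated distributions.

Entropies:
  H(A) = 0.9543 bits
  H(B) = 2.2215 bits
  H(C) = 2.3219 bits
  H(D) = 1.8625 bits

Ranking: C > B > D > A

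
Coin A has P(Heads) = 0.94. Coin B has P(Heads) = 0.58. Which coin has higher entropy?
B

For binary distributions, entropy is maximized at p=0.5 and decreases as p moves toward 0 or 1.

H(A) = H(0.94) = 0.3274 bits
H(B) = H(0.58) = 0.9815 bits

Distribution B (p=0.58) is closer to uniform (p=0.5), so it has higher entropy.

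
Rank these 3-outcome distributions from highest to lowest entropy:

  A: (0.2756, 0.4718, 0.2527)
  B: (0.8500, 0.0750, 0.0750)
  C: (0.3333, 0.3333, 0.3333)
C > A > B

Key insight: Entropy is maximized by uniform distributions and minimized by concentrated distributions.

- Uniform distributions have maximum entropy log₂(3) = 1.5850 bits
- The more "peaked" or concentrated a distribution, the lower its entropy

Entropies:
  H(A) = 1.5252 bits
  H(B) = 0.7598 bits
  H(C) = 1.5850 bits

Ranking: C > A > B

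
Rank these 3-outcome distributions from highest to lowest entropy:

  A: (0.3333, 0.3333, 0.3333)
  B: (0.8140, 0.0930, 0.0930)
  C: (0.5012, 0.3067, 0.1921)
A > C > B

Key insight: Entropy is maximized by uniform distributions and minimized by concentrated distributions.

- Uniform distributions have maximum entropy log₂(3) = 1.5850 bits
- The more "peaked" or concentrated a distribution, the lower its entropy

Entropies:
  H(A) = 1.5850 bits
  H(B) = 0.8790 bits
  H(C) = 1.4797 bits

Ranking: A > C > B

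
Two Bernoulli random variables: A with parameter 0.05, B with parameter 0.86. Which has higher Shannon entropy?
B

For binary distributions, entropy is maximized at p=0.5 and decreases as p moves toward 0 or 1.

H(A) = H(0.05) = 0.2864 bits
H(B) = H(0.86) = 0.5842 bits

Distribution B (p=0.86) is closer to uniform (p=0.5), so it has higher entropy.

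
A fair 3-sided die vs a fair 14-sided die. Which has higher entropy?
14-sided die

Both are uniform distributions; for uniform over n outcomes, H = log₂(n). H(3-sided) = log₂(3) = 1.585 bits and H(14-sided) = log₂(14) = 3.807 bits. More outcomes in a uniform distribution means higher entropy.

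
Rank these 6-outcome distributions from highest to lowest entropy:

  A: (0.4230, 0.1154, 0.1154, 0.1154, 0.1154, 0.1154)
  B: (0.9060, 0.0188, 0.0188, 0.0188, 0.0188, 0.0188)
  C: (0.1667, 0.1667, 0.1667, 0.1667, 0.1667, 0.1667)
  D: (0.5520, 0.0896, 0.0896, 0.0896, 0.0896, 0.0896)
C > A > D > B

Key insight: Entropy is maximized by uniform distributions and minimized by concentrated distributions.

Entropies:
  H(A) = 2.3226 bits
  H(B) = 0.6679 bits
  H(C) = 2.5850 bits
  H(D) = 2.0324 bits

Ranking: C > A > D > B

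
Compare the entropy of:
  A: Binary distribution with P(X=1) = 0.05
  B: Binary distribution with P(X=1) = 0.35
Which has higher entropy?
B

For binary distributions, entropy is maximized at p=0.5 and decreases as p moves toward 0 or 1.

H(A) = H(0.05) = 0.2864 bits
H(B) = H(0.35) = 0.9341 bits

Distribution B (p=0.35) is closer to uniform (p=0.5), so it has higher entropy.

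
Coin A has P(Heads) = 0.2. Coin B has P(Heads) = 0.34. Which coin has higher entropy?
B

For binary distributions, entropy is maximized at p=0.5 and decreases as p moves toward 0 or 1.

H(A) = H(0.2) = 0.7219 bits
H(B) = H(0.34) = 0.9248 bits

Distribution B (p=0.34) is closer to uniform (p=0.5), so it has higher entropy.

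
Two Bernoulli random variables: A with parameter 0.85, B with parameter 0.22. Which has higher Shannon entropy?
B

For binary distributions, entropy is maximized at p=0.5 and decreases as p moves toward 0 or 1.

H(A) = H(0.85) = 0.6098 bits
H(B) = H(0.22) = 0.7602 bits

Distribution B (p=0.22) is closer to uniform (p=0.5), so it has higher entropy.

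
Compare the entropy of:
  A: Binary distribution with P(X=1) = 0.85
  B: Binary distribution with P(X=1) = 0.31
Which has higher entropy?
B

For binary distributions, entropy is maximized at p=0.5 and decreases as p moves toward 0 or 1.

H(A) = H(0.85) = 0.6098 bits
H(B) = H(0.31) = 0.8932 bits

Distribution B (p=0.31) is closer to uniform (p=0.5), so it has higher entropy.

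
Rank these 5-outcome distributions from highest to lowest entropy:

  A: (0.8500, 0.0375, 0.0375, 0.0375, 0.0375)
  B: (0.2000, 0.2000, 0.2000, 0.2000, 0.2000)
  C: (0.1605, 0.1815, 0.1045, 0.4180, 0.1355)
B > C > A

Key insight: Entropy is maximized by uniform distributions and minimized by concentrated distributions.

- Uniform distributions have maximum entropy log₂(5) = 2.3219 bits
- The more "peaked" or concentrated a distribution, the lower its entropy

Entropies:
  H(A) = 0.9098 bits
  H(B) = 2.3219 bits
  H(C) = 2.1276 bits

Ranking: B > C > A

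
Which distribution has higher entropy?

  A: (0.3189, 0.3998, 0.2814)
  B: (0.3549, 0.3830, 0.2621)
A

Both distributions are close to uniform, making this a harder comparison.

H(A) = 1.5694 bits
H(B) = 1.5670 bits

The distribution closer to uniform has higher entropy.
Answer: A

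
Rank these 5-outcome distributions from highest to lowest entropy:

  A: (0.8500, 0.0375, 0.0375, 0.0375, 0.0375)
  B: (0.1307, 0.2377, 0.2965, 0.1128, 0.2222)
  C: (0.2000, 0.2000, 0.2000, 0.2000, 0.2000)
C > B > A

Key insight: Entropy is maximized by uniform distributions and minimized by concentrated distributions.

- Uniform distributions have maximum entropy log₂(5) = 2.3219 bits
- The more "peaked" or concentrated a distribution, the lower its entropy

Entropies:
  H(A) = 0.9098 bits
  H(B) = 2.2339 bits
  H(C) = 2.3219 bits

Ranking: C > B > A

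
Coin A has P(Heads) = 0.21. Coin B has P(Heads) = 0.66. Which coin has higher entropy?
B

For binary distributions, entropy is maximized at p=0.5 and decreases as p moves toward 0 or 1.

H(A) = H(0.21) = 0.7415 bits
H(B) = H(0.66) = 0.9248 bits

Distribution B (p=0.66) is closer to uniform (p=0.5), so it has higher entropy.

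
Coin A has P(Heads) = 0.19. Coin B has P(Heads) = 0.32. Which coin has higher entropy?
B

For binary distributions, entropy is maximized at p=0.5 and decreases as p moves toward 0 or 1.

H(A) = H(0.19) = 0.7015 bits
H(B) = H(0.32) = 0.9044 bits

Distribution B (p=0.32) is closer to uniform (p=0.5), so it has higher entropy.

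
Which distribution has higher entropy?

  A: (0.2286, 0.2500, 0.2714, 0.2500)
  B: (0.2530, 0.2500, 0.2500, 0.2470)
B

Both distributions are close to uniform, making this a harder comparison.

H(A) = 1.9974 bits
H(B) = 1.9999 bits

The distribution closer to uniform has higher entropy.
Answer: B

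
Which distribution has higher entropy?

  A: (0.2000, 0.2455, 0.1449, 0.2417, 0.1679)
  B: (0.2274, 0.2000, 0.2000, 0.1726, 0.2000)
B

Both distributions are close to uniform, making this a harder comparison.

H(A) = 2.2930 bits
H(B) = 2.3165 bits

The distribution closer to uniform has higher entropy.
Answer: B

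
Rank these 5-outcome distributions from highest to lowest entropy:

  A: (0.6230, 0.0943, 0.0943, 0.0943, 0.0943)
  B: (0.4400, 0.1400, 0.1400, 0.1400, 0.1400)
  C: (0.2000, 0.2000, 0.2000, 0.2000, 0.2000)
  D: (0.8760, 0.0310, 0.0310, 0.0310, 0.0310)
C > B > A > D

Key insight: Entropy is maximized by uniform distributions and minimized by concentrated distributions.

Entropies:
  H(A) = 1.7099 bits
  H(B) = 2.1096 bits
  H(C) = 2.3219 bits
  H(D) = 0.7888 bits

Ranking: C > B > A > D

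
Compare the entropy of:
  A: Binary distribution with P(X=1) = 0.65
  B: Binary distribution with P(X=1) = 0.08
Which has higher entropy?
A

For binary distributions, entropy is maximized at p=0.5 and decreases as p moves toward 0 or 1.

H(A) = H(0.65) = 0.9341 bits
H(B) = H(0.08) = 0.4022 bits

Distribution A (p=0.65) is closer to uniform (p=0.5), so it has higher entropy.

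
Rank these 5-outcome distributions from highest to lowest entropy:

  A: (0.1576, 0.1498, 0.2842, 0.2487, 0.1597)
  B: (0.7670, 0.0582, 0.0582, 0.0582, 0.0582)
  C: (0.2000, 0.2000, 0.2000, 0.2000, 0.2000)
C > A > B

Key insight: Entropy is maximized by uniform distributions and minimized by concentrated distributions.

- Uniform distributions have maximum entropy log₂(5) = 2.3219 bits
- The more "peaked" or concentrated a distribution, the lower its entropy

Entropies:
  H(A) = 2.2681 bits
  H(B) = 1.2492 bits
  H(C) = 2.3219 bits

Ranking: C > A > B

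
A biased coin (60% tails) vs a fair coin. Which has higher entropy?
Fair coin

The fair coin is uniform (p=0.5), maximizing binary entropy at 1 bit. The biased coin has H(0.60) ≈ 0.971 bits — its outcome is more predictable, so its entropy is lower.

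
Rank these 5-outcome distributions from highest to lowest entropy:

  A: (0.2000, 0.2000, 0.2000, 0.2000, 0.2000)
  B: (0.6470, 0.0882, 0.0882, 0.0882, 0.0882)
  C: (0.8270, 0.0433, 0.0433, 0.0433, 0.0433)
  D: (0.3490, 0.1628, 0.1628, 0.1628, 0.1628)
A > D > B > C

Key insight: Entropy is maximized by uniform distributions and minimized by concentrated distributions.

Entropies:
  H(A) = 2.3219 bits
  H(B) = 1.6427 bits
  H(C) = 1.0105 bits
  H(D) = 2.2352 bits

Ranking: A > D > B > C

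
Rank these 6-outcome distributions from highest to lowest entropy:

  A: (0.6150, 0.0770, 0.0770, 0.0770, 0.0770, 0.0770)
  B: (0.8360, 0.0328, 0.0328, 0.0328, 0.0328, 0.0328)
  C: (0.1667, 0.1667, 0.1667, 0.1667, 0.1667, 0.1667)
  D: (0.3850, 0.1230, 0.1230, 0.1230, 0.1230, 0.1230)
C > D > A > B

Key insight: Entropy is maximized by uniform distributions and minimized by concentrated distributions.

Entropies:
  H(A) = 1.8554 bits
  H(B) = 1.0246 bits
  H(C) = 2.5850 bits
  H(D) = 2.3895 bits

Ranking: C > D > A > B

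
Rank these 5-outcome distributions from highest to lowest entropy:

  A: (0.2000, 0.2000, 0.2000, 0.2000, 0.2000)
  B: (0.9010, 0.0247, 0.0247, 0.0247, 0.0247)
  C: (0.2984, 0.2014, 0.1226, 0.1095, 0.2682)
A > C > B

Key insight: Entropy is maximized by uniform distributions and minimized by concentrated distributions.

- Uniform distributions have maximum entropy log₂(5) = 2.3219 bits
- The more "peaked" or concentrated a distribution, the lower its entropy

Entropies:
  H(A) = 2.3219 bits
  H(B) = 0.6638 bits
  H(C) = 2.2159 bits

Ranking: A > C > B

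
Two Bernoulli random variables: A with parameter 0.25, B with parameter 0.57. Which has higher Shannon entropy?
B

For binary distributions, entropy is maximized at p=0.5 and decreases as p moves toward 0 or 1.

H(A) = H(0.25) = 0.8113 bits
H(B) = H(0.57) = 0.9858 bits

Distribution B (p=0.57) is closer to uniform (p=0.5), so it has higher entropy.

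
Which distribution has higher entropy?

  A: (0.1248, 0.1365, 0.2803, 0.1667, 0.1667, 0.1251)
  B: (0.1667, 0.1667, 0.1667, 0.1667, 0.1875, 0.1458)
B

Both distributions are close to uniform, making this a harder comparison.

H(A) = 2.5180 bits
H(B) = 2.5812 bits

The distribution closer to uniform has higher entropy.
Answer: B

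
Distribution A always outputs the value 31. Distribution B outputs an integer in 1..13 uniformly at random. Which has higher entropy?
B

A is deterministic, so H(A) = 0. B is uniform over 13 outcomes, so H(B) = log₂(13) = 3.700 bits. Any distribution with genuine randomness has higher entropy than a deterministic one.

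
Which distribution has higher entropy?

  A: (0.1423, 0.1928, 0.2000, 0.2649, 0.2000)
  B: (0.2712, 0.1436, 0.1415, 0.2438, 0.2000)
A

Both distributions are close to uniform, making this a harder comparison.

H(A) = 2.2946 bits
H(B) = 2.2725 bits

The distribution closer to uniform has higher entropy.
Answer: A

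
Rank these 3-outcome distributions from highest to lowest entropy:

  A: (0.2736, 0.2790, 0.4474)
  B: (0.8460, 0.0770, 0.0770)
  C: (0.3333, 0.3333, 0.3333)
C > A > B

Key insight: Entropy is maximized by uniform distributions and minimized by concentrated distributions.

- Uniform distributions have maximum entropy log₂(3) = 1.5850 bits
- The more "peaked" or concentrated a distribution, the lower its entropy

Entropies:
  H(A) = 1.5446 bits
  H(B) = 0.7738 bits
  H(C) = 1.5850 bits

Ranking: C > A > B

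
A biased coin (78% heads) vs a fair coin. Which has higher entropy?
Fair coin

The fair coin is uniform (p=0.5), maximizing binary entropy at 1 bit. The biased coin has H(0.78) ≈ 0.760 bits — its outcome is more predictable, so its entropy is lower.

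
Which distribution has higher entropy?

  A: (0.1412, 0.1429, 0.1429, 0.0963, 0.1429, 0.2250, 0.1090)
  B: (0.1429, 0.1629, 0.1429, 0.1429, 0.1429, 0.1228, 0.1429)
B

Both distributions are close to uniform, making this a harder comparison.

H(A) = 2.7597 bits
H(B) = 2.8033 bits

The distribution closer to uniform has higher entropy.
Answer: B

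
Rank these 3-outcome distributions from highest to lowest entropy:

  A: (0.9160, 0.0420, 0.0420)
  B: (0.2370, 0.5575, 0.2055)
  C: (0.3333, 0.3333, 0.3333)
C > B > A

Key insight: Entropy is maximized by uniform distributions and minimized by concentrated distributions.

- Uniform distributions have maximum entropy log₂(3) = 1.5850 bits
- The more "peaked" or concentrated a distribution, the lower its entropy

Entropies:
  H(A) = 0.5001 bits
  H(B) = 1.4314 bits
  H(C) = 1.5850 bits

Ranking: C > B > A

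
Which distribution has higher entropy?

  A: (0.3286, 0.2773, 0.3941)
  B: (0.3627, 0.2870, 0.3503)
B

Both distributions are close to uniform, making this a harder comparison.

H(A) = 1.5702 bits
H(B) = 1.5777 bits

The distribution closer to uniform has higher entropy.
Answer: B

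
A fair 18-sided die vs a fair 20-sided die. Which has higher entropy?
20-sided die

Both are uniform distributions; for uniform over n outcomes, H = log₂(n). H(18-sided) = log₂(18) = 4.170 bits and H(20-sided) = log₂(20) = 4.322 bits. More outcomes in a uniform distribution means higher entropy.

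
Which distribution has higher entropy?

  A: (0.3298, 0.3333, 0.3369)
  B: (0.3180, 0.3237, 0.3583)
A

Both distributions are close to uniform, making this a harder comparison.

H(A) = 1.5849 bits
H(B) = 1.5829 bits

The distribution closer to uniform has higher entropy.
Answer: A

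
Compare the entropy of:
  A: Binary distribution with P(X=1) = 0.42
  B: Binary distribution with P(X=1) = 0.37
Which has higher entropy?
A

For binary distributions, entropy is maximized at p=0.5 and decreases as p moves toward 0 or 1.

H(A) = H(0.42) = 0.9815 bits
H(B) = H(0.37) = 0.9507 bits

Distribution A (p=0.42) is closer to uniform (p=0.5), so it has higher entropy.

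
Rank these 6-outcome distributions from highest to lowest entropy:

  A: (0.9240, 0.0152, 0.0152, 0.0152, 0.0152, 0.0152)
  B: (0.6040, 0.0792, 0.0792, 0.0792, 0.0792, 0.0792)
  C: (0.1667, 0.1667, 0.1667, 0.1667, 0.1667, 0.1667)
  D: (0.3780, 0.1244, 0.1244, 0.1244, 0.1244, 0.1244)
C > D > B > A

Key insight: Entropy is maximized by uniform distributions and minimized by concentrated distributions.

Entropies:
  H(A) = 0.5644 bits
  H(B) = 1.8880 bits
  H(C) = 2.5850 bits
  H(D) = 2.4009 bits

Ranking: C > D > B > A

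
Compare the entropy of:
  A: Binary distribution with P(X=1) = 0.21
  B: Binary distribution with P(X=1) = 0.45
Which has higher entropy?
B

For binary distributions, entropy is maximized at p=0.5 and decreases as p moves toward 0 or 1.

H(A) = H(0.21) = 0.7415 bits
H(B) = H(0.45) = 0.9928 bits

Distribution B (p=0.45) is closer to uniform (p=0.5), so it has higher entropy.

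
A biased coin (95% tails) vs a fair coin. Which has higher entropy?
Fair coin

The fair coin is uniform (p=0.5), maximizing binary entropy at 1 bit. The biased coin has H(0.95) ≈ 0.286 bits — its outcome is more predictable, so its entropy is lower.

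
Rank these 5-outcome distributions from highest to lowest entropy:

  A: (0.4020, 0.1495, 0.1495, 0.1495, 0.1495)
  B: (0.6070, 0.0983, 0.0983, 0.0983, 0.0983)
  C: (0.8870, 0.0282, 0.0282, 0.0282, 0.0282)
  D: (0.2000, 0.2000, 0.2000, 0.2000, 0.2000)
D > A > B > C

Key insight: Entropy is maximized by uniform distributions and minimized by concentrated distributions.

Entropies:
  H(A) = 2.1681 bits
  H(B) = 1.7527 bits
  H(C) = 0.7349 bits
  H(D) = 2.3219 bits

Ranking: D > A > B > C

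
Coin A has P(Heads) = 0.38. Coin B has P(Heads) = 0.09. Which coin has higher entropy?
A

For binary distributions, entropy is maximized at p=0.5 and decreases as p moves toward 0 or 1.

H(A) = H(0.38) = 0.9580 bits
H(B) = H(0.09) = 0.4365 bits

Distribution A (p=0.38) is closer to uniform (p=0.5), so it has higher entropy.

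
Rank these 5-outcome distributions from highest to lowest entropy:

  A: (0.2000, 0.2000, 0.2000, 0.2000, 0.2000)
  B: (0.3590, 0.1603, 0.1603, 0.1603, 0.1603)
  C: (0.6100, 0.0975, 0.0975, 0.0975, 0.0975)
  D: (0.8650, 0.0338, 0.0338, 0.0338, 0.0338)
A > B > C > D

Key insight: Entropy is maximized by uniform distributions and minimized by concentrated distributions.

Entropies:
  H(A) = 2.3219 bits
  H(B) = 2.2238 bits
  H(C) = 1.7448 bits
  H(D) = 0.8410 bits

Ranking: A > B > C > D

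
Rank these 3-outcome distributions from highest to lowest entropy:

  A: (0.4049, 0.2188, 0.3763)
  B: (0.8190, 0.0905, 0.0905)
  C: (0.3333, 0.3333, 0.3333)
C > A > B

Key insight: Entropy is maximized by uniform distributions and minimized by concentrated distributions.

- Uniform distributions have maximum entropy log₂(3) = 1.5850 bits
- The more "peaked" or concentrated a distribution, the lower its entropy

Entropies:
  H(A) = 1.5384 bits
  H(B) = 0.8633 bits
  H(C) = 1.5850 bits

Ranking: C > A > B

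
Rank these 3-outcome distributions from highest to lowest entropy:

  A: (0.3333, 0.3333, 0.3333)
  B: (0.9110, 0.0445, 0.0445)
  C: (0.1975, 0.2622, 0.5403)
A > C > B

Key insight: Entropy is maximized by uniform distributions and minimized by concentrated distributions.

- Uniform distributions have maximum entropy log₂(3) = 1.5850 bits
- The more "peaked" or concentrated a distribution, the lower its entropy

Entropies:
  H(A) = 1.5850 bits
  H(B) = 0.5221 bits
  H(C) = 1.4484 bits

Ranking: A > C > B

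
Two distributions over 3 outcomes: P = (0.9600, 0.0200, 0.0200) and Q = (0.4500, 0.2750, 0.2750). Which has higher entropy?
Q

P is highly concentrated on one outcome (96%), making it nearly deterministic. Q spreads its mass more evenly (max 45%). The more spread-out distribution has higher entropy: H(P) ≈ 0.282 bits, H(Q) ≈ 1.543 bits.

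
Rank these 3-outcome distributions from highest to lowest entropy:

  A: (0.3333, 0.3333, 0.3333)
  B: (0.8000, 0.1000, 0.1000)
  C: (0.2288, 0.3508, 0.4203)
A > C > B

Key insight: Entropy is maximized by uniform distributions and minimized by concentrated distributions.

- Uniform distributions have maximum entropy log₂(3) = 1.5850 bits
- The more "peaked" or concentrated a distribution, the lower its entropy

Entropies:
  H(A) = 1.5850 bits
  H(B) = 0.9219 bits
  H(C) = 1.5426 bits

Ranking: A > C > B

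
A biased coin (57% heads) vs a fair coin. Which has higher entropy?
Fair coin

The fair coin is uniform (p=0.5), maximizing binary entropy at 1 bit. The biased coin has H(0.57) ≈ 0.986 bits — its outcome is more predictable, so its entropy is lower.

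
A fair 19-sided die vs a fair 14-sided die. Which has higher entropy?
19-sided die

Both are uniform distributions; for uniform over n outcomes, H = log₂(n). H(19-sided) = log₂(19) = 4.248 bits and H(14-sided) = log₂(14) = 3.807 bits. More outcomes in a uniform distribution means higher entropy.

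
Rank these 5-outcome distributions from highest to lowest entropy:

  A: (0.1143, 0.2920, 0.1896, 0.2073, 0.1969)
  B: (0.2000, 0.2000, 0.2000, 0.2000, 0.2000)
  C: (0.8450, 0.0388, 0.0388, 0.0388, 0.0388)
B > A > C

Key insight: Entropy is maximized by uniform distributions and minimized by concentrated distributions.

- Uniform distributions have maximum entropy log₂(5) = 2.3219 bits
- The more "peaked" or concentrated a distribution, the lower its entropy

Entropies:
  H(A) = 2.2632 bits
  H(B) = 2.3219 bits
  H(C) = 0.9322 bits

Ranking: B > A > C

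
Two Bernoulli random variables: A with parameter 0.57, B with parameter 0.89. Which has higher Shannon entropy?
A

For binary distributions, entropy is maximized at p=0.5 and decreases as p moves toward 0 or 1.

H(A) = H(0.57) = 0.9858 bits
H(B) = H(0.89) = 0.4999 bits

Distribution A (p=0.57) is closer to uniform (p=0.5), so it has higher entropy.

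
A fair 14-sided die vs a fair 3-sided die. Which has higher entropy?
14-sided die

Both are uniform distributions; for uniform over n outcomes, H = log₂(n). H(14-sided) = log₂(14) = 3.807 bits and H(3-sided) = log₂(3) = 1.585 bits. More outcomes in a uniform distribution means higher entropy.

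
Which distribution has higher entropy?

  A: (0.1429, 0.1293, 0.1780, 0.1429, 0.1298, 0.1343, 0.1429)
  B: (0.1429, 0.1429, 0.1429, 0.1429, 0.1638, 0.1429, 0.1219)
B

Both distributions are close to uniform, making this a harder comparison.

H(A) = 2.7994 bits
H(B) = 2.8029 bits

The distribution closer to uniform has higher entropy.
Answer: B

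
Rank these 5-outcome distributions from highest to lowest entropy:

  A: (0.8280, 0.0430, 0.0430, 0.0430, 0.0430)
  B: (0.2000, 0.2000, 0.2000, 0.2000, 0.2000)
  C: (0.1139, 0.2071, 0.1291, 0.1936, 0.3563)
B > C > A

Key insight: Entropy is maximized by uniform distributions and minimized by concentrated distributions.

- Uniform distributions have maximum entropy log₂(5) = 2.3219 bits
- The more "peaked" or concentrated a distribution, the lower its entropy

Entropies:
  H(A) = 1.0063 bits
  H(B) = 2.3219 bits
  H(C) = 2.1977 bits

Ranking: B > C > A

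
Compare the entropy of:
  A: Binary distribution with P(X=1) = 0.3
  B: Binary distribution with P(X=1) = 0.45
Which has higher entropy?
B

For binary distributions, entropy is maximized at p=0.5 and decreases as p moves toward 0 or 1.

H(A) = H(0.3) = 0.8813 bits
H(B) = H(0.45) = 0.9928 bits

Distribution B (p=0.45) is closer to uniform (p=0.5), so it has higher entropy.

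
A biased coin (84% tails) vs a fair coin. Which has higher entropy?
Fair coin

The fair coin is uniform (p=0.5), maximizing binary entropy at 1 bit. The biased coin has H(0.84) ≈ 0.634 bits — its outcome is more predictable, so its entropy is lower.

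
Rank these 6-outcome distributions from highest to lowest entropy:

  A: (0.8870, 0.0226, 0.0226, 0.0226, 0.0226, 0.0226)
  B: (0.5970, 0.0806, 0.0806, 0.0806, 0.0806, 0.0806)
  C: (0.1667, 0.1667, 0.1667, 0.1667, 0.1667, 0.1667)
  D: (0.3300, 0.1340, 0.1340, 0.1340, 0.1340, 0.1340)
C > D > B > A

Key insight: Entropy is maximized by uniform distributions and minimized by concentrated distributions.

Entropies:
  H(A) = 0.7713 bits
  H(B) = 1.9084 bits
  H(C) = 2.5850 bits
  H(D) = 2.4706 bits

Ranking: C > D > B > A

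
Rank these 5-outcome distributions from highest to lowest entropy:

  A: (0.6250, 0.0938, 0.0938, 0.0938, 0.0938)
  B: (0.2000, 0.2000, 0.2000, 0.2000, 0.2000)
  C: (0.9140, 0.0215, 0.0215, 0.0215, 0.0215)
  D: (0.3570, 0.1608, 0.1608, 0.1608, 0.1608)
B > D > A > C

Key insight: Entropy is maximized by uniform distributions and minimized by concentrated distributions.

Entropies:
  H(A) = 1.7044 bits
  H(B) = 2.3219 bits
  H(C) = 0.5950 bits
  H(D) = 2.2262 bits

Ranking: B > D > A > C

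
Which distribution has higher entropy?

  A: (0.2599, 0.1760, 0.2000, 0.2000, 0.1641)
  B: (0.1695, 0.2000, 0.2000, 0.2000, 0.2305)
B

Both distributions are close to uniform, making this a harder comparison.

H(A) = 2.3030 bits
H(B) = 2.3152 bits

The distribution closer to uniform has higher entropy.
Answer: B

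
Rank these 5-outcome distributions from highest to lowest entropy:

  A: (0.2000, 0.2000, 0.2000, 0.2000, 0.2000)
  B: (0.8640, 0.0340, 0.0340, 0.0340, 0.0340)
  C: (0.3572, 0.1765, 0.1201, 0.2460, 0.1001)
A > C > B

Key insight: Entropy is maximized by uniform distributions and minimized by concentrated distributions.

- Uniform distributions have maximum entropy log₂(5) = 2.3219 bits
- The more "peaked" or concentrated a distribution, the lower its entropy

Entropies:
  H(A) = 2.3219 bits
  H(B) = 0.8457 bits
  H(C) = 2.1696 bits

Ranking: A > C > B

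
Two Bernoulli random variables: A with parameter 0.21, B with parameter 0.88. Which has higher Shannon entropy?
A

For binary distributions, entropy is maximized at p=0.5 and decreases as p moves toward 0 or 1.

H(A) = H(0.21) = 0.7415 bits
H(B) = H(0.88) = 0.5294 bits

Distribution A (p=0.21) is closer to uniform (p=0.5), so it has higher entropy.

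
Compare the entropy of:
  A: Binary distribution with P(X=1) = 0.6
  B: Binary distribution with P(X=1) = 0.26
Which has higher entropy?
A

For binary distributions, entropy is maximized at p=0.5 and decreases as p moves toward 0 or 1.

H(A) = H(0.6) = 0.9710 bits
H(B) = H(0.26) = 0.8267 bits

Distribution A (p=0.6) is closer to uniform (p=0.5), so it has higher entropy.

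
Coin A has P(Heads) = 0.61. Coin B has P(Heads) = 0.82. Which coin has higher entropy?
A

For binary distributions, entropy is maximized at p=0.5 and decreases as p moves toward 0 or 1.

H(A) = H(0.61) = 0.9648 bits
H(B) = H(0.82) = 0.6801 bits

Distribution A (p=0.61) is closer to uniform (p=0.5), so it has higher entropy.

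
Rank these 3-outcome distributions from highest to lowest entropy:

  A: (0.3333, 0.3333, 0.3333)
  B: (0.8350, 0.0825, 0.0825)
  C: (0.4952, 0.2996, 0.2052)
A > C > B

Key insight: Entropy is maximized by uniform distributions and minimized by concentrated distributions.

- Uniform distributions have maximum entropy log₂(3) = 1.5850 bits
- The more "peaked" or concentrated a distribution, the lower its entropy

Entropies:
  H(A) = 1.5850 bits
  H(B) = 0.8111 bits
  H(C) = 1.4920 bits

Ranking: A > C > B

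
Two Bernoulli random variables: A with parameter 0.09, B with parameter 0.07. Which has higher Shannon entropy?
A

For binary distributions, entropy is maximized at p=0.5 and decreases as p moves toward 0 or 1.

H(A) = H(0.09) = 0.4365 bits
H(B) = H(0.07) = 0.3659 bits

Distribution A (p=0.09) is closer to uniform (p=0.5), so it has higher entropy.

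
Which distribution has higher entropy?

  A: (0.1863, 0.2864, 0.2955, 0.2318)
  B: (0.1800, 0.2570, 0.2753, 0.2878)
B

Both distributions are close to uniform, making this a harder comparison.

H(A) = 1.9769 bits
H(B) = 1.9785 bits

The distribution closer to uniform has higher entropy.
Answer: B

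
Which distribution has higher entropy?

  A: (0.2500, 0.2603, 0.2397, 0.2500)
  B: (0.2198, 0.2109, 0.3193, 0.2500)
A

Both distributions are close to uniform, making this a harder comparison.

H(A) = 1.9994 bits
H(B) = 1.9798 bits

The distribution closer to uniform has higher entropy.
Answer: A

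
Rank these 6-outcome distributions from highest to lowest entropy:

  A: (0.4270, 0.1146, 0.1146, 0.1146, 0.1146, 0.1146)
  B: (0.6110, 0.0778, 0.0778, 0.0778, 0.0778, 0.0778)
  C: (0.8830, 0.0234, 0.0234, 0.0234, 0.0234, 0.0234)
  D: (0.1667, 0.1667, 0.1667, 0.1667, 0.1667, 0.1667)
D > A > B > C

Key insight: Entropy is maximized by uniform distributions and minimized by concentrated distributions.

Entropies:
  H(A) = 2.3150 bits
  H(B) = 1.8674 bits
  H(C) = 0.7923 bits
  H(D) = 2.5850 bits

Ranking: D > A > B > C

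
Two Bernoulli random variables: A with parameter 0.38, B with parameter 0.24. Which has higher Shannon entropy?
A

For binary distributions, entropy is maximized at p=0.5 and decreases as p moves toward 0 or 1.

H(A) = H(0.38) = 0.9580 bits
H(B) = H(0.24) = 0.7950 bits

Distribution A (p=0.38) is closer to uniform (p=0.5), so it has higher entropy.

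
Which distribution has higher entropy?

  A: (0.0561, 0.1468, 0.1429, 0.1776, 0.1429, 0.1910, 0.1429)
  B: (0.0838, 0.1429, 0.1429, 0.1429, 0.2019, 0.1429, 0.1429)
B

Both distributions are close to uniform, making this a harder comparison.

H(A) = 2.7415 bits
H(B) = 2.7710 bits

The distribution closer to uniform has higher entropy.
Answer: B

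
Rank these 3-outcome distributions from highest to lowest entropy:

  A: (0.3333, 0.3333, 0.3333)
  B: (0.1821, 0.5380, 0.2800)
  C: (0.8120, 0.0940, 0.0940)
A > B > C

Key insight: Entropy is maximized by uniform distributions and minimized by concentrated distributions.

- Uniform distributions have maximum entropy log₂(3) = 1.5850 bits
- The more "peaked" or concentrated a distribution, the lower its entropy

Entropies:
  H(A) = 1.5850 bits
  H(B) = 1.4428 bits
  H(C) = 0.8853 bits

Ranking: A > B > C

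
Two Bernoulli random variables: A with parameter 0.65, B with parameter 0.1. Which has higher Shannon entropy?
A

For binary distributions, entropy is maximized at p=0.5 and decreases as p moves toward 0 or 1.

H(A) = H(0.65) = 0.9341 bits
H(B) = H(0.1) = 0.4690 bits

Distribution A (p=0.65) is closer to uniform (p=0.5), so it has higher entropy.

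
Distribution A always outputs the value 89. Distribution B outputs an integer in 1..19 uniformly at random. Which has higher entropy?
B

A is deterministic, so H(A) = 0. B is uniform over 19 outcomes, so H(B) = log₂(19) = 4.248 bits. Any distribution with genuine randomness has higher entropy than a deterministic one.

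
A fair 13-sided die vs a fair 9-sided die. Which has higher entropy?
13-sided die

Both are uniform distributions; for uniform over n outcomes, H = log₂(n). H(13-sided) = log₂(13) = 3.700 bits and H(9-sided) = log₂(9) = 3.170 bits. More outcomes in a uniform distribution means higher entropy.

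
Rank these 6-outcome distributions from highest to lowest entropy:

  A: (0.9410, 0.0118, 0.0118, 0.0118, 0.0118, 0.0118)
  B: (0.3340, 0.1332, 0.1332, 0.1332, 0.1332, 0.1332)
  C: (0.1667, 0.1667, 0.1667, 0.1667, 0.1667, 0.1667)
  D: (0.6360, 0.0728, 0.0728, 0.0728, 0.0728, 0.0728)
C > B > D > A

Key insight: Entropy is maximized by uniform distributions and minimized by concentrated distributions.

Entropies:
  H(A) = 0.4605 bits
  H(B) = 2.4654 bits
  H(C) = 2.5850 bits
  H(D) = 1.7911 bits

Ranking: C > B > D > A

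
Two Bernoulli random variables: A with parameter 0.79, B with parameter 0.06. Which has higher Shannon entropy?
A

For binary distributions, entropy is maximized at p=0.5 and decreases as p moves toward 0 or 1.

H(A) = H(0.79) = 0.7415 bits
H(B) = H(0.06) = 0.3274 bits

Distribution A (p=0.79) is closer to uniform (p=0.5), so it has higher entropy.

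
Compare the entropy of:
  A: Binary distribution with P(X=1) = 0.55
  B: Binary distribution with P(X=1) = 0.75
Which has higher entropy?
A

For binary distributions, entropy is maximized at p=0.5 and decreases as p moves toward 0 or 1.

H(A) = H(0.55) = 0.9928 bits
H(B) = H(0.75) = 0.8113 bits

Distribution A (p=0.55) is closer to uniform (p=0.5), so it has higher entropy.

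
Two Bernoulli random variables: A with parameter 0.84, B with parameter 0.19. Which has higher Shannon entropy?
B

For binary distributions, entropy is maximized at p=0.5 and decreases as p moves toward 0 or 1.

H(A) = H(0.84) = 0.6343 bits
H(B) = H(0.19) = 0.7015 bits

Distribution B (p=0.19) is closer to uniform (p=0.5), so it has higher entropy.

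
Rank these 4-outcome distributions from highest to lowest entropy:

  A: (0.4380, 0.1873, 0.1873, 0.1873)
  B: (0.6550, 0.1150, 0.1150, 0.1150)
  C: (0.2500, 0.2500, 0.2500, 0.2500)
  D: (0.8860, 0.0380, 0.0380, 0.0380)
C > A > B > D

Key insight: Entropy is maximized by uniform distributions and minimized by concentrated distributions.

Entropies:
  H(A) = 1.8796 bits
  H(B) = 1.4763 bits
  H(C) = 2.0000 bits
  H(D) = 0.6926 bits

Ranking: C > A > B > D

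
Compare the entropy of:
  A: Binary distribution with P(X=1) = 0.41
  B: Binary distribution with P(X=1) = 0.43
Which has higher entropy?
B

For binary distributions, entropy is maximized at p=0.5 and decreases as p moves toward 0 or 1.

H(A) = H(0.41) = 0.9765 bits
H(B) = H(0.43) = 0.9858 bits

Distribution B (p=0.43) is closer to uniform (p=0.5), so it has higher entropy.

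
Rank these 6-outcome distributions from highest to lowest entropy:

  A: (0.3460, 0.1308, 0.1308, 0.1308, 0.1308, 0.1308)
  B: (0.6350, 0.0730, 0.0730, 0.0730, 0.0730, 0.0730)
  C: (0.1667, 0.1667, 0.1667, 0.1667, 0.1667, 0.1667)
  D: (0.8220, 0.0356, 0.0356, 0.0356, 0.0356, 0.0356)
C > A > B > D

Key insight: Entropy is maximized by uniform distributions and minimized by concentrated distributions.

Entropies:
  H(A) = 2.4490 bits
  H(B) = 1.7943 bits
  H(C) = 2.5850 bits
  H(D) = 1.0890 bits

Ranking: C > A > B > D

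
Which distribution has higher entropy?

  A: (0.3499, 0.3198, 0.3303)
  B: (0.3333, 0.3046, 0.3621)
A

Both distributions are close to uniform, making this a harder comparison.

H(A) = 1.5840 bits
H(B) = 1.5814 bits

The distribution closer to uniform has higher entropy.
Answer: A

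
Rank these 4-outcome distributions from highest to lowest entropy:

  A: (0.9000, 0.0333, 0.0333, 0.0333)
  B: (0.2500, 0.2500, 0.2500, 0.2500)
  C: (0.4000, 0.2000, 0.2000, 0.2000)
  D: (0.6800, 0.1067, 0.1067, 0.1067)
B > C > D > A

Key insight: Entropy is maximized by uniform distributions and minimized by concentrated distributions.

Entropies:
  H(A) = 0.6275 bits
  H(B) = 2.0000 bits
  H(C) = 1.9219 bits
  H(D) = 1.4116 bits

Ranking: B > C > D > A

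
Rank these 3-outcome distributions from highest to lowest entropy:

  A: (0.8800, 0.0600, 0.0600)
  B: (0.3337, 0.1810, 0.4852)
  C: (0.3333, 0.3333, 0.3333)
C > B > A

Key insight: Entropy is maximized by uniform distributions and minimized by concentrated distributions.

- Uniform distributions have maximum entropy log₂(3) = 1.5850 bits
- The more "peaked" or concentrated a distribution, the lower its entropy

Entropies:
  H(A) = 0.6494 bits
  H(B) = 1.4810 bits
  H(C) = 1.5850 bits

Ranking: C > B > A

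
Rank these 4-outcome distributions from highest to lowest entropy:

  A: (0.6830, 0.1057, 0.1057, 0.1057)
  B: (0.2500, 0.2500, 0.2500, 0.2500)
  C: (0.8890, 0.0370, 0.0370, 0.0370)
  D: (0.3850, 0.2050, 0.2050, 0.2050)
B > D > A > C

Key insight: Entropy is maximized by uniform distributions and minimized by concentrated distributions.

Entropies:
  H(A) = 1.4035 bits
  H(B) = 2.0000 bits
  H(C) = 0.6789 bits
  H(D) = 1.9362 bits

Ranking: B > D > A > C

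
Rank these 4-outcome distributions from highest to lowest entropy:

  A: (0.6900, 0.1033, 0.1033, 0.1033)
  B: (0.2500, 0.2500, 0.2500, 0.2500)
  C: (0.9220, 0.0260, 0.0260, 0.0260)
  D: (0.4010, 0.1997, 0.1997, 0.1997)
B > D > A > C

Key insight: Entropy is maximized by uniform distributions and minimized by concentrated distributions.

Entropies:
  H(A) = 1.3845 bits
  H(B) = 2.0000 bits
  H(C) = 0.5187 bits
  H(D) = 1.9209 bits

Ranking: B > D > A > C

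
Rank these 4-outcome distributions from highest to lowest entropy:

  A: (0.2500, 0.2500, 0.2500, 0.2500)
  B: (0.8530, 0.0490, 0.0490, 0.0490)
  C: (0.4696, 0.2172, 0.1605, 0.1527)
A > C > B

Key insight: Entropy is maximized by uniform distributions and minimized by concentrated distributions.

- Uniform distributions have maximum entropy log₂(4) = 2.0000 bits
- The more "peaked" or concentrated a distribution, the lower its entropy

Entropies:
  H(A) = 2.0000 bits
  H(B) = 0.8353 bits
  H(C) = 1.8282 bits

Ranking: A > C > B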